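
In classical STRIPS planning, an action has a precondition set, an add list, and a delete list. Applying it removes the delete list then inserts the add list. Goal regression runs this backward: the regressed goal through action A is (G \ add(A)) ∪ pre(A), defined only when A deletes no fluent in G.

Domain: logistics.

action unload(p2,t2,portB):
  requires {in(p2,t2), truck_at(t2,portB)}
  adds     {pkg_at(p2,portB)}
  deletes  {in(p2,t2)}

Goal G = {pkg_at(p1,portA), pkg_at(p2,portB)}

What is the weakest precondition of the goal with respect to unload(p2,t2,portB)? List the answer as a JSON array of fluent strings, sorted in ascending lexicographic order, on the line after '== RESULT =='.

Regress:
  G ∩ del = {}  (empty — regression defined)
  G \ add = {pkg_at(p1,portA), pkg_at(p2,portB)} \ {pkg_at(p2,portB)} = {pkg_at(p1,portA)}
  ∪ pre   = {pkg_at(p1,portA)} ∪ {in(p2,t2), truck_at(t2,portB)}
          = {in(p2,t2), pkg_at(p1,portA), truck_at(t2,portB)}

== RESULT ==
["in(p2,t2)", "pkg_at(p1,portA)", "truck_at(t2,portB)"]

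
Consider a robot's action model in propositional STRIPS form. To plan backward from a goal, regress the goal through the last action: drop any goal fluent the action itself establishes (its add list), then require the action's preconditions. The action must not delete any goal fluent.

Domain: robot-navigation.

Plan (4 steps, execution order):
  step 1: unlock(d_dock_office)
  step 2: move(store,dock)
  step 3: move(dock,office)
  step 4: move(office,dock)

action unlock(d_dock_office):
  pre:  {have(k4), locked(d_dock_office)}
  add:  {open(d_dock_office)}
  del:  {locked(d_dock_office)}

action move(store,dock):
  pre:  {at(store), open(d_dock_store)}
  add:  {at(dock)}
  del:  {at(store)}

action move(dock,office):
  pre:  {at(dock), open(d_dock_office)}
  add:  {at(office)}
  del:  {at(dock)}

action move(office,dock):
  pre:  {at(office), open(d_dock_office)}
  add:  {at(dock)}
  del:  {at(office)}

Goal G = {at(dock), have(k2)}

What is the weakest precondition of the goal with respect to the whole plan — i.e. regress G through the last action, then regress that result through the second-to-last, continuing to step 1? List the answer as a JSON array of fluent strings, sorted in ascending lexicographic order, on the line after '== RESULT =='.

Work backward from the goal:
  through step 4 (move(office,dock)): drop {at(dock)}, keep {have(k2)}, require {at(office), open(d_dock_office)}
    → {at(office), have(k2), open(d_dock_office)}
  through step 3 (move(dock,office)): drop {at(office)}, keep {have(k2), open(d_dock_office)}, require {at(dock), open(d_dock_office)}
    → {at(dock), have(k2), open(d_dock_office)}
  through step 2 (move(store,dock)): drop {at(dock)}, keep {have(k2), open(d_dock_office)}, require {at(store), open(d_dock_store)}
    → {at(store), have(k2), open(d_dock_office), open(d_dock_store)}
  through step 1 (unlock(d_dock_office)): drop {open(d_dock_office)}, keep {at(store), have(k2), open(d_dock_store)}, require {have(k4), locked(d_dock_office)}
    → {at(store), have(k2), have(k4), locked(d_dock_office), open(d_dock_store)}

== RESULT ==
["at(store)", "have(k2)", "have(k4)", "locked(d_dock_office)", "open(d_dock_store)"]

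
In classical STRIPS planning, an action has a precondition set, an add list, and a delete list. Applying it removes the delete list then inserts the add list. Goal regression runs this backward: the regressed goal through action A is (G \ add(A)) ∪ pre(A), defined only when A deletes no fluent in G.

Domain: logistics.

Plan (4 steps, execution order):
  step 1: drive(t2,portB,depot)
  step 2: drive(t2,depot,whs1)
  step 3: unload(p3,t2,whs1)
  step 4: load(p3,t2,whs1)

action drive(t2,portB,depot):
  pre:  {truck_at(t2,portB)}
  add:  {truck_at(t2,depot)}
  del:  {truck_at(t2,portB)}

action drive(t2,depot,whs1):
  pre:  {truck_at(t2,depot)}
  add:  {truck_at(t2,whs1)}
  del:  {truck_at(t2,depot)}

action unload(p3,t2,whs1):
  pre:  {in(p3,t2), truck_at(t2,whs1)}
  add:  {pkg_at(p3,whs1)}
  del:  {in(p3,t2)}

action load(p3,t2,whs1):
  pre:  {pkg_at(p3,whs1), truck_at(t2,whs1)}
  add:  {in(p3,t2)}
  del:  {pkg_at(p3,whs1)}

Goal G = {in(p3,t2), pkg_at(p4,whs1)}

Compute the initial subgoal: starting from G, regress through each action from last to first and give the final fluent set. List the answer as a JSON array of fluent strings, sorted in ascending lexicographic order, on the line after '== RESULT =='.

Work backward from the goal:
  through step 4 (load(p3,t2,whs1)): drop {in(p3,t2)}, keep {pkg_at(p4,whs1)}, require {pkg_at(p3,whs1), truck_at(t2,whs1)}
    → {pkg_at(p3,whs1), pkg_at(p4,whs1), truck_at(t2,whs1)}
  through step 3 (unload(p3,t2,whs1)): drop {pkg_at(p3,whs1)}, keep {pkg_at(p4,whs1), truck_at(t2,whs1)}, require {in(p3,t2), truck_at(t2,whs1)}
    → {in(p3,t2), pkg_at(p4,whs1), truck_at(t2,whs1)}
  through step 2 (drive(t2,depot,whs1)): drop {truck_at(t2,whs1)}, keep {in(p3,t2), pkg_at(p4,whs1)}, require {truck_at(t2,depot)}
    → {in(p3,t2), pkg_at(p4,whs1), truck_at(t2,depot)}
  through step 1 (drive(t2,portB,depot)): drop {truck_at(t2,depot)}, keep {in(p3,t2), pkg_at(p4,whs1)}, require {truck_at(t2,portB)}
    → {in(p3,t2), pkg_at(p4,whs1), truck_at(t2,portB)}

== RESULT ==
["in(p3,t2)", "pkg_at(p4,whs1)", "truck_at(t2,portB)"]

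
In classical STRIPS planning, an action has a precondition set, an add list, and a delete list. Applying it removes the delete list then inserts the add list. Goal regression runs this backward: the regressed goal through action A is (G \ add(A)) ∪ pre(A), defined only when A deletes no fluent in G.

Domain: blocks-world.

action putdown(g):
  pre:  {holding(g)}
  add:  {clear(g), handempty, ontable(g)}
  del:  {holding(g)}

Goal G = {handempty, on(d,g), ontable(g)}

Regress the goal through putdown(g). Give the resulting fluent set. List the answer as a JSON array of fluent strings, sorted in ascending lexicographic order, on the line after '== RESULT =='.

Regress:
  G ∩ del = {}  (empty — regression defined)
  G \ add = {handempty, on(d,g), ontable(g)} \ {clear(g), handempty, ontable(g)} = {on(d,g)}
  ∪ pre   = {on(d,g)} ∪ {holding(g)}
          = {holding(g), on(d,g)}

== RESULT ==
["holding(g)", "on(d,g)"]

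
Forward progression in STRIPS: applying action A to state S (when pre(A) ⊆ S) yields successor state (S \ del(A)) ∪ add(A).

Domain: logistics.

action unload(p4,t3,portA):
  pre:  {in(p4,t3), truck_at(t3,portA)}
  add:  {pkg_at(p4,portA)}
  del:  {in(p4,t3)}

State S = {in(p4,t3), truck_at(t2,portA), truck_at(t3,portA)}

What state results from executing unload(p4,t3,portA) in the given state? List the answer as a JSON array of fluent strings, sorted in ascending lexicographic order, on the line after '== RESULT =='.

Compute (S \ del) ∪ add:
  pre ⊆ S: {in(p4,t3), truck_at(t3,portA)} ⊆ S  — applicable
  S \ del = {truck_at(t2,portA), truck_at(t3,portA)}
  ∪ add   = {pkg_at(p4,portA), truck_at(t2,portA), truck_at(t3,portA)}

== RESULT ==
["pkg_at(p4,portA)", "truck_at(t2,portA)", "truck_at(t3,portA)"]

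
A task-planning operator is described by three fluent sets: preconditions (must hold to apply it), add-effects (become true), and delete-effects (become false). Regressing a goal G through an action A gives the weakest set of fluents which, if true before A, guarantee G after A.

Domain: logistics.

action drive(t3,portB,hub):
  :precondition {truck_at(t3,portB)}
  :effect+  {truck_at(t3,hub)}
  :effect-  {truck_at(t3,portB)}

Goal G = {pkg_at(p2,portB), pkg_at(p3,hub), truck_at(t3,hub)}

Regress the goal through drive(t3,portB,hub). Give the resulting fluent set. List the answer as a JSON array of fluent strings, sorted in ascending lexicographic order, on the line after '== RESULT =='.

Compute (G \ add) ∪ pre:
  G ∩ del = {}  (empty — regression defined)
  G \ add = {pkg_at(p2,portB), pkg_at(p3,hub), truck_at(t3,hub)} \ {truck_at(t3,hub)} = {pkg_at(p2,portB), pkg_at(p3,hub)}
  ∪ pre   = {pkg_at(p2,portB), pkg_at(p3,hub)} ∪ {truck_at(t3,portB)}
          = {pkg_at(p2,portB), pkg_at(p3,hub), truck_at(t3,portB)}

== RESULT ==
["pkg_at(p2,portB)", "pkg_at(p3,hub)", "truck_at(t3,portB)"]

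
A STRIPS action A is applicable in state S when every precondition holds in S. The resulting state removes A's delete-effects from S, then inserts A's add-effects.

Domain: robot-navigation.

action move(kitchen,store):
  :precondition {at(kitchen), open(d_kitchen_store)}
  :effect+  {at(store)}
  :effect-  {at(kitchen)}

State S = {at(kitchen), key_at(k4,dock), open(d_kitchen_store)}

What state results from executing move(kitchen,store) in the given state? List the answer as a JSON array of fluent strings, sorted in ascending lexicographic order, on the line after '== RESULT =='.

Progress:
  pre ⊆ S: {at(kitchen), open(d_kitchen_store)} ⊆ S  — applicable
  S \ del = {key_at(k4,dock), open(d_kitchen_store)}
  ∪ add   = {at(store), key_at(k4,dock), open(d_kitchen_store)}

== RESULT ==
["at(store)", "key_at(k4,dock)", "open(d_kitchen_store)"]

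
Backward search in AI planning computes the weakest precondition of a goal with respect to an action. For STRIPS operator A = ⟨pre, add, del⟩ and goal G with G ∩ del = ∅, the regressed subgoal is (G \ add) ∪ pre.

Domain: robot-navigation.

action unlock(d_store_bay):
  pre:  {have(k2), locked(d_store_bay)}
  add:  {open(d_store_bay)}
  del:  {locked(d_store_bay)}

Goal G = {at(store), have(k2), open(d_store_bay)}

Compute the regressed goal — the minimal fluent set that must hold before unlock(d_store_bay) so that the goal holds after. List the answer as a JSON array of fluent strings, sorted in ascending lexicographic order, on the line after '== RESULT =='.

Compute (G \ add) ∪ pre:
  G ∩ del = {}  (empty — regression defined)
  G \ add = {at(store), have(k2), open(d_store_bay)} \ {open(d_store_bay)} = {at(store), have(k2)}
  ∪ pre   = {at(store), have(k2)} ∪ {have(k2), locked(d_store_bay)}
          = {at(store), have(k2), locked(d_store_bay)}

== RESULT ==
["at(store)", "have(k2)", "locked(d_store_bay)"]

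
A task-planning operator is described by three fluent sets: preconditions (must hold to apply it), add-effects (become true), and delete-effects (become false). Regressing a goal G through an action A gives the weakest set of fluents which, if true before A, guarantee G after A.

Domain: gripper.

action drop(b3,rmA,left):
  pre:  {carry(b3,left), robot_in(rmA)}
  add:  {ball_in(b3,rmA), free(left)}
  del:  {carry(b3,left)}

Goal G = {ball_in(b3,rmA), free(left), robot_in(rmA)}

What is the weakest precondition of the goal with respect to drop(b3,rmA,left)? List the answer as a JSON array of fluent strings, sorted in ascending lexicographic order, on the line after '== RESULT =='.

Regress:
  G ∩ del = {}  (empty — regression defined)
  G \ add = {ball_in(b3,rmA), free(left), robot_in(rmA)} \ {ball_in(b3,rmA), free(left)} = {robot_in(rmA)}
  ∪ pre   = {robot_in(rmA)} ∪ {carry(b3,left), robot_in(rmA)}
          = {carry(b3,left), robot_in(rmA)}

== RESULT ==
["carry(b3,left)", "robot_in(rmA)"]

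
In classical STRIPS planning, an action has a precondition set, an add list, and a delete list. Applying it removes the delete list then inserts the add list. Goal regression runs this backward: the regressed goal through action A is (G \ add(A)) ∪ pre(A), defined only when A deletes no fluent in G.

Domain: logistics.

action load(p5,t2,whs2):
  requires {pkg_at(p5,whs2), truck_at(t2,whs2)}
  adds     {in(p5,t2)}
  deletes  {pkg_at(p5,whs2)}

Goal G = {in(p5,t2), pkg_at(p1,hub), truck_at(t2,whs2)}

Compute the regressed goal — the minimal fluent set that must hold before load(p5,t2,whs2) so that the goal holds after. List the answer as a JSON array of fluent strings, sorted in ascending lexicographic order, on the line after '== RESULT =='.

Regress:
  G ∩ del = {}  (empty — regression defined)
  G \ add = {in(p5,t2), pkg_at(p1,hub), truck_at(t2,whs2)} \ {in(p5,t2)} = {pkg_at(p1,hub), truck_at(t2,whs2)}
  ∪ pre   = {pkg_at(p1,hub), truck_at(t2,whs2)} ∪ {pkg_at(p5,whs2), truck_at(t2,whs2)}
          = {pkg_at(p1,hub), pkg_at(p5,whs2), truck_at(t2,whs2)}

== RESULT ==
["pkg_at(p1,hub)", "pkg_at(p5,whs2)", "truck_at(t2,whs2)"]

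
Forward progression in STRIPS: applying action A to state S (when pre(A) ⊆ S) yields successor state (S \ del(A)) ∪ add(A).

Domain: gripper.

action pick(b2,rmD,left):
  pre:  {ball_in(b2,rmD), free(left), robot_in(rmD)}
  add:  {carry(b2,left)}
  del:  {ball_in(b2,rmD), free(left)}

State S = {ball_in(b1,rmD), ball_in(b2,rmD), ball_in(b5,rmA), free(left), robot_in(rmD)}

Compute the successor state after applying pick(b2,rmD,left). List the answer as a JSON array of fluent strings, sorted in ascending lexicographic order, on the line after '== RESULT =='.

Compute (S \ del) ∪ add:
  pre ⊆ S: {ball_in(b2,rmD), free(left), robot_in(rmD)} ⊆ S  — applicable
  S \ del = {ball_in(b1,rmD), ball_in(b5,rmA), robot_in(rmD)}
  ∪ add   = {ball_in(b1,rmD), ball_in(b5,rmA), carry(b2,left), robot_in(rmD)}

== RESULT ==
["ball_in(b1,rmD)", "ball_in(b5,rmA)", "carry(b2,left)", "robot_in(rmD)"]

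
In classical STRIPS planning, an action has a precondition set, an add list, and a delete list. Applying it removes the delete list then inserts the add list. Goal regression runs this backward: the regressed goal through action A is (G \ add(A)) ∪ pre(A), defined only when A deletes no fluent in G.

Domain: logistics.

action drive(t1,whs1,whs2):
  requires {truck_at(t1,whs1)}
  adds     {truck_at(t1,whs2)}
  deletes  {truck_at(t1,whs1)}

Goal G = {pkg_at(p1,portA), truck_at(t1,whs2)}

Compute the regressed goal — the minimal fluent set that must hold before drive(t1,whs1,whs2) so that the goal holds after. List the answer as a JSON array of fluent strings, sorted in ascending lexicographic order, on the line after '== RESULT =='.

Regress:
  G ∩ del = {}  (empty — regression defined)
  G \ add = {pkg_at(p1,portA), truck_at(t1,whs2)} \ {truck_at(t1,whs2)} = {pkg_at(p1,portA)}
  ∪ pre   = {pkg_at(p1,portA)} ∪ {truck_at(t1,whs1)}
          = {pkg_at(p1,portA), truck_at(t1,whs1)}

== RESULT ==
["pkg_at(p1,portA)", "truck_at(t1,whs1)"]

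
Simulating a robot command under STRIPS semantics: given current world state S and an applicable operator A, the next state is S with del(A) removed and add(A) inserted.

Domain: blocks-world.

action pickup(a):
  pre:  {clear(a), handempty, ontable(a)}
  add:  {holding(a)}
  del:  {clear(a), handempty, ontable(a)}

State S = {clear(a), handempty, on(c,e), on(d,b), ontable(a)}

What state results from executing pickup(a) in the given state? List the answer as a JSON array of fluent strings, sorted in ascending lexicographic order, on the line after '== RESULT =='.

Progress:
  pre ⊆ S: {clear(a), handempty, ontable(a)} ⊆ S  — applicable
  S \ del = {on(c,e), on(d,b)}
  ∪ add   = {holding(a), on(c,e), on(d,b)}

== RESULT ==
["holding(a)", "on(c,e)", "on(d,b)"]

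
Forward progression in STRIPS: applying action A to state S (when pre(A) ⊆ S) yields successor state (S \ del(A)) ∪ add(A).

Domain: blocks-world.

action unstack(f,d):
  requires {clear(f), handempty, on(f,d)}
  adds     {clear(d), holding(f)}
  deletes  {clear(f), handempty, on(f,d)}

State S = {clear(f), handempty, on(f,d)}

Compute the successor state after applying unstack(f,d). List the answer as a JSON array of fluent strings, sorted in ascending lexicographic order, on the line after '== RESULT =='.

Compute (S \ del) ∪ add:
  pre ⊆ S: {clear(f), handempty, on(f,d)} ⊆ S  — applicable
  S \ del = {}
  ∪ add   = {clear(d), holding(f)}

== RESULT ==
["clear(d)", "holding(f)"]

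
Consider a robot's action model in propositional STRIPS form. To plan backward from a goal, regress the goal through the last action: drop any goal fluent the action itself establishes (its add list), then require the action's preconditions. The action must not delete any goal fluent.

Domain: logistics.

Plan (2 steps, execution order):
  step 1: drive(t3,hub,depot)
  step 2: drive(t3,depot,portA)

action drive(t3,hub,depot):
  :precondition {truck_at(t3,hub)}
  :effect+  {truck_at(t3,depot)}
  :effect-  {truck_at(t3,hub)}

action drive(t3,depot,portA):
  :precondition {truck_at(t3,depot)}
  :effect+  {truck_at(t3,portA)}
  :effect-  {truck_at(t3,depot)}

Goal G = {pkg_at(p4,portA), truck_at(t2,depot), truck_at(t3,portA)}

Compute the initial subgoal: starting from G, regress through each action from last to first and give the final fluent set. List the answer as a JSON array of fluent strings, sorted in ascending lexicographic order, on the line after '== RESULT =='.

Regress step by step:
  through step 2 (drive(t3,depot,portA)): drop {truck_at(t3,portA)}, keep {pkg_at(p4,portA), truck_at(t2,depot)}, require {truck_at(t3,depot)}
    → {pkg_at(p4,portA), truck_at(t2,depot), truck_at(t3,depot)}
  through step 1 (drive(t3,hub,depot)): drop {truck_at(t3,depot)}, keep {pkg_at(p4,portA), truck_at(t2,depot)}, require {truck_at(t3,hub)}
    → {pkg_at(p4,portA), truck_at(t2,depot), truck_at(t3,hub)}

== RESULT ==
["pkg_at(p4,portA)", "truck_at(t2,depot)", "truck_at(t3,hub)"]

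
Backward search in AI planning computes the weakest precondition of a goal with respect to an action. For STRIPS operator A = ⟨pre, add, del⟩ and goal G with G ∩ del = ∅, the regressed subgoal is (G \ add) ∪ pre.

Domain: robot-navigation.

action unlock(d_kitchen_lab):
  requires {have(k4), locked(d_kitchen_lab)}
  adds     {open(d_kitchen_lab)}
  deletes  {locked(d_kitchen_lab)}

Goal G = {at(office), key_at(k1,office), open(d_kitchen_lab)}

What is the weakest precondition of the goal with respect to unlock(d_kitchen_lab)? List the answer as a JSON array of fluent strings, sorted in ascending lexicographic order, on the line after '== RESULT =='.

Compute (G \ add) ∪ pre:
  G ∩ del = {}  (empty — regression defined)
  G \ add = {at(office), key_at(k1,office), open(d_kitchen_lab)} \ {open(d_kitchen_lab)} = {at(office), key_at(k1,office)}
  ∪ pre   = {at(office), key_at(k1,office)} ∪ {have(k4), locked(d_kitchen_lab)}
          = {at(office), have(k4), key_at(k1,office), locked(d_kitchen_lab)}

== RESULT ==
["at(office)", "have(k4)", "key_at(k1,office)", "locked(d_kitchen_lab)"]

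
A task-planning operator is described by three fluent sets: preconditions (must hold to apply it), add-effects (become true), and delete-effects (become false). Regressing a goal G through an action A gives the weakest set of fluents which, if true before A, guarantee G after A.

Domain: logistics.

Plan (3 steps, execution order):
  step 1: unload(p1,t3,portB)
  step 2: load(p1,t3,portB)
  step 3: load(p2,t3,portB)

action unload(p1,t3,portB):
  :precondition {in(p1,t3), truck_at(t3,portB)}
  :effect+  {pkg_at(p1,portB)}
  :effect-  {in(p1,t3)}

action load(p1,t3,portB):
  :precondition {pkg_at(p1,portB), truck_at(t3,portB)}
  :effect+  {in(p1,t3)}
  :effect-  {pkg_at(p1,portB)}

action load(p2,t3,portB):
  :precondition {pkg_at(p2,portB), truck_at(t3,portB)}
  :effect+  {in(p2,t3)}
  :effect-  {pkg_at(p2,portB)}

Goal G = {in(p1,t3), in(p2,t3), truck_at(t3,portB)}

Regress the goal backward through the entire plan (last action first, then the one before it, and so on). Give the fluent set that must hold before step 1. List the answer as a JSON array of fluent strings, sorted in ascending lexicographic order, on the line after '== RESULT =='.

Regress step by step:
  through step 3 (load(p2,t3,portB)): drop {in(p2,t3)}, keep {in(p1,t3), truck_at(t3,portB)}, require {pkg_at(p2,portB), truck_at(t3,portB)}
    → {in(p1,t3), pkg_at(p2,portB), truck_at(t3,portB)}
  through step 2 (load(p1,t3,portB)): drop {in(p1,t3)}, keep {pkg_at(p2,portB), truck_at(t3,portB)}, require {pkg_at(p1,portB), truck_at(t3,portB)}
    → {pkg_at(p1,portB), pkg_at(p2,portB), truck_at(t3,portB)}
  through step 1 (unload(p1,t3,portB)): drop {pkg_at(p1,portB)}, keep {pkg_at(p2,portB), truck_at(t3,portB)}, require {in(p1,t3), truck_at(t3,portB)}
    → {in(p1,t3), pkg_at(p2,portB), truck_at(t3,portB)}

== RESULT ==
["in(p1,t3)", "pkg_at(p2,portB)", "truck_at(t3,portB)"]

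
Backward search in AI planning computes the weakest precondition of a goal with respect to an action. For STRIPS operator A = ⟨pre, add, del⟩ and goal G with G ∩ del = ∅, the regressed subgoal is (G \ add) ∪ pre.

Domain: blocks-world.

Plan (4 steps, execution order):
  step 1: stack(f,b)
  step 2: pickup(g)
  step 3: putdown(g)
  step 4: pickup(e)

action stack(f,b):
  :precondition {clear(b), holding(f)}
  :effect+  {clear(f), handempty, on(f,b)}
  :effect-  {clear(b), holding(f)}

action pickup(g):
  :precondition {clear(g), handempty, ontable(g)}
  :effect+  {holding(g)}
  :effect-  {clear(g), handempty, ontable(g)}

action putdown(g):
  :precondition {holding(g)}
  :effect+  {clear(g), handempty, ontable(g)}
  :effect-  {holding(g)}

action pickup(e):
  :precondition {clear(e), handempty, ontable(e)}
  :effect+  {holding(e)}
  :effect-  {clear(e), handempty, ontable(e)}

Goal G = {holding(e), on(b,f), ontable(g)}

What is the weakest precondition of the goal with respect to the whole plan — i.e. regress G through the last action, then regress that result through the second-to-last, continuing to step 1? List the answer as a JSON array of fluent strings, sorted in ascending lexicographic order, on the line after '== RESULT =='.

Work backward from the goal:
  through step 4 (pickup(e)): drop {holding(e)}, keep {on(b,f), ontable(g)}, require {clear(e), handempty, ontable(e)}
    → {clear(e), handempty, on(b,f), ontable(e), ontable(g)}
  through step 3 (putdown(g)): drop {handempty, ontable(g)}, keep {clear(e), on(b,f), ontable(e)}, require {holding(g)}
    → {clear(e), holding(g), on(b,f), ontable(e)}
  through step 2 (pickup(g)): drop {holding(g)}, keep {clear(e), on(b,f), ontable(e)}, require {clear(g), handempty, ontable(g)}
    → {clear(e), clear(g), handempty, on(b,f), ontable(e), ontable(g)}
  through step 1 (stack(f,b)): drop {handempty}, keep {clear(e), clear(g), on(b,f), ontable(e), ontable(g)}, require {clear(b), holding(f)}
    → {clear(b), clear(e), clear(g), holding(f), on(b,f), ontable(e), ontable(g)}

== RESULT ==
["clear(b)", "clear(e)", "clear(g)", "holding(f)", "on(b,f)", "ontable(e)", "ontable(g)"]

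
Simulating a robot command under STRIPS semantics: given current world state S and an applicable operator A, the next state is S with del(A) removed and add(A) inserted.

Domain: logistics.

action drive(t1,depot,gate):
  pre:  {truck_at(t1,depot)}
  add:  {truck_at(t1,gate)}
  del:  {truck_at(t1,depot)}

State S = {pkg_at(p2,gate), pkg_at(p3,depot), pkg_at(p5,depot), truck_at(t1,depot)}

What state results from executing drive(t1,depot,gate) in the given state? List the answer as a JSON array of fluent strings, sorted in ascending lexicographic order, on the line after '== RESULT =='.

Compute (S \ del) ∪ add:
  pre ⊆ S: {truck_at(t1,depot)} ⊆ S  — applicable
  S \ del = {pkg_at(p2,gate), pkg_at(p3,depot), pkg_at(p5,depot)}
  ∪ add   = {pkg_at(p2,gate), pkg_at(p3,depot), pkg_at(p5,depot), truck_at(t1,gate)}

== RESULT ==
["pkg_at(p2,gate)", "pkg_at(p3,depot)", "pkg_at(p5,depot)", "truck_at(t1,gate)"]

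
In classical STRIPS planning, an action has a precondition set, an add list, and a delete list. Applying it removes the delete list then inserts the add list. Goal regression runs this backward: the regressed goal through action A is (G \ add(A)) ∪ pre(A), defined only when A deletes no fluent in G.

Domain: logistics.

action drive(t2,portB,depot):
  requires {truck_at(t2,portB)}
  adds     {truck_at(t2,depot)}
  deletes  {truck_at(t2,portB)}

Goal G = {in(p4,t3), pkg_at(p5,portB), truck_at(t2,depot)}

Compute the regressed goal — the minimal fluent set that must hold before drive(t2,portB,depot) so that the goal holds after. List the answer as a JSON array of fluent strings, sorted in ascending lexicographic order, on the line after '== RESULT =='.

Compute (G \ add) ∪ pre:
  G ∩ del = {}  (empty — regression defined)
  G \ add = {in(p4,t3), pkg_at(p5,portB), truck_at(t2,depot)} \ {truck_at(t2,depot)} = {in(p4,t3), pkg_at(p5,portB)}
  ∪ pre   = {in(p4,t3), pkg_at(p5,portB)} ∪ {truck_at(t2,portB)}
          = {in(p4,t3), pkg_at(p5,portB), truck_at(t2,portB)}

== RESULT ==
["in(p4,t3)", "pkg_at(p5,portB)", "truck_at(t2,portB)"]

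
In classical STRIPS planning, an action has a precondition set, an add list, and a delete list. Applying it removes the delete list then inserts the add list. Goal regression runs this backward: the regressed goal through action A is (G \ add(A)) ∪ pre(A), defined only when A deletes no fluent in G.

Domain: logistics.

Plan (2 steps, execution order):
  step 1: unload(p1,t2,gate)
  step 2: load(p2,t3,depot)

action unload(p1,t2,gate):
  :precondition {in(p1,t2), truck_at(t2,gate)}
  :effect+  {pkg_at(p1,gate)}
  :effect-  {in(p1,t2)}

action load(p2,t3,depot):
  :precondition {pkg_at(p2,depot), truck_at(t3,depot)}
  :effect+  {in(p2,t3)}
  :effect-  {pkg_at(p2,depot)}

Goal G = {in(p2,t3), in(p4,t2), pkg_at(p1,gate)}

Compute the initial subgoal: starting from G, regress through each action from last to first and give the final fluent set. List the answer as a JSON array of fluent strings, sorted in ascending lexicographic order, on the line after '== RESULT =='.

Regress step by step:
  through step 2 (load(p2,t3,depot)): drop {in(p2,t3)}, keep {in(p4,t2), pkg_at(p1,gate)}, require {pkg_at(p2,depot), truck_at(t3,depot)}
    → {in(p4,t2), pkg_at(p1,gate), pkg_at(p2,depot), truck_at(t3,depot)}
  through step 1 (unload(p1,t2,gate)): drop {pkg_at(p1,gate)}, keep {in(p4,t2), pkg_at(p2,depot), truck_at(t3,depot)}, require {in(p1,t2), truck_at(t2,gate)}
    → {in(p1,t2), in(p4,t2), pkg_at(p2,depot), truck_at(t2,gate), truck_at(t3,depot)}

== RESULT ==
["in(p1,t2)", "in(p4,t2)", "pkg_at(p2,depot)", "truck_at(t2,gate)", "truck_at(t3,depot)"]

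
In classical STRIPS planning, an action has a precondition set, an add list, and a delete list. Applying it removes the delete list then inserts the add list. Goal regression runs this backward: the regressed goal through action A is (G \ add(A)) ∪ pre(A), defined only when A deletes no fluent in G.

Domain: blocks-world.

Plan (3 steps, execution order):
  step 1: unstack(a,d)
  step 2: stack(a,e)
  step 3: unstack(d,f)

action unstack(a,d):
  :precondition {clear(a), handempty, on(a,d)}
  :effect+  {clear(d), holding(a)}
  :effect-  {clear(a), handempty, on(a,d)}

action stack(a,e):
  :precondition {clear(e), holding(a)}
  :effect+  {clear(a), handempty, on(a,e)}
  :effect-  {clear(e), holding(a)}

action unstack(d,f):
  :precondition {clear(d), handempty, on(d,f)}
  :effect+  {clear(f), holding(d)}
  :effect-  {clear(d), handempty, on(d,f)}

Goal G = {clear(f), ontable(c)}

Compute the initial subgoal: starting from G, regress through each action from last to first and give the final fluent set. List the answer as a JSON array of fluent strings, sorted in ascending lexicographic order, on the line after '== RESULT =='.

Work backward from the goal:
  through step 3 (unstack(d,f)): drop {clear(f)}, keep {ontable(c)}, require {clear(d), handempty, on(d,f)}
    → {clear(d), handempty, on(d,f), ontable(c)}
  through step 2 (stack(a,e)): drop {handempty}, keep {clear(d), on(d,f), ontable(c)}, require {clear(e), holding(a)}
    → {clear(d), clear(e), holding(a), on(d,f), ontable(c)}
  through step 1 (unstack(a,d)): drop {clear(d), holding(a)}, keep {clear(e), on(d,f), ontable(c)}, require {clear(a), handempty, on(a,d)}
    → {clear(a), clear(e), handempty, on(a,d), on(d,f), ontable(c)}

== RESULT ==
["clear(a)", "clear(e)", "handempty", "on(a,d)", "on(d,f)", "ontable(c)"]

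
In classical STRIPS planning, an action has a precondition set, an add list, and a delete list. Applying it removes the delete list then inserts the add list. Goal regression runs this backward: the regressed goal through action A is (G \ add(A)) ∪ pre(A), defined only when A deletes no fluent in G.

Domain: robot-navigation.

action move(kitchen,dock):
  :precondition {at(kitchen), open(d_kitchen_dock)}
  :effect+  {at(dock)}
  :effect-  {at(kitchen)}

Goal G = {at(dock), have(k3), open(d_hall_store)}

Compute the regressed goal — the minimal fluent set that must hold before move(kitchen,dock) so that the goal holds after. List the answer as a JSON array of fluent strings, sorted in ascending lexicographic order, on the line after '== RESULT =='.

Regress:
  G ∩ del = {}  (empty — regression defined)
  G \ add = {at(dock), have(k3), open(d_hall_store)} \ {at(dock)} = {have(k3), open(d_hall_store)}
  ∪ pre   = {have(k3), open(d_hall_store)} ∪ {at(kitchen), open(d_kitchen_dock)}
          = {at(kitchen), have(k3), open(d_hall_store), open(d_kitchen_dock)}

== RESULT ==
["at(kitchen)", "have(k3)", "open(d_hall_store)", "open(d_kitchen_dock)"]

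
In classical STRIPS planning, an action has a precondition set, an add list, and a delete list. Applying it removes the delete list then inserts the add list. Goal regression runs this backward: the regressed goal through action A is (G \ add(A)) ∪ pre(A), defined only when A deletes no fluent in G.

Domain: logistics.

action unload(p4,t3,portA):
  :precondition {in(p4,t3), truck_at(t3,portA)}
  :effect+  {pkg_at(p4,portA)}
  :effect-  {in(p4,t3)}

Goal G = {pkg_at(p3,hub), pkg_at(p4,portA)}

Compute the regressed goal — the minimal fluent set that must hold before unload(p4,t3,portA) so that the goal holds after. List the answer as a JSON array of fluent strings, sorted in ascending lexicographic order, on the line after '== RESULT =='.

Regress:
  G ∩ del = {}  (empty — regression defined)
  G \ add = {pkg_at(p3,hub), pkg_at(p4,portA)} \ {pkg_at(p4,portA)} = {pkg_at(p3,hub)}
  ∪ pre   = {pkg_at(p3,hub)} ∪ {in(p4,t3), truck_at(t3,portA)}
          = {in(p4,t3), pkg_at(p3,hub), truck_at(t3,portA)}

== RESULT ==
["in(p4,t3)", "pkg_at(p3,hub)", "truck_at(t3,portA)"]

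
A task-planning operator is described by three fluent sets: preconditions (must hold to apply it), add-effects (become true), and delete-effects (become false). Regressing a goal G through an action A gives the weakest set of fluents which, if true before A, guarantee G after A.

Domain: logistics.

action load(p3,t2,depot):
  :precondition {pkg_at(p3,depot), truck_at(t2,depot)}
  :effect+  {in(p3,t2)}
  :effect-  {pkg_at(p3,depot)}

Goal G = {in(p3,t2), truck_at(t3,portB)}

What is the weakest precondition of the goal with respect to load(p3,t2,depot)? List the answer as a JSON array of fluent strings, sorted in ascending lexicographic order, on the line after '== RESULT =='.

Compute (G \ add) ∪ pre:
  G ∩ del = {}  (empty — regression defined)
  G \ add = {in(p3,t2), truck_at(t3,portB)} \ {in(p3,t2)} = {truck_at(t3,portB)}
  ∪ pre   = {truck_at(t3,portB)} ∪ {pkg_at(p3,depot), truck_at(t2,depot)}
          = {pkg_at(p3,depot), truck_at(t2,depot), truck_at(t3,portB)}

== RESULT ==
["pkg_at(p3,depot)", "truck_at(t2,depot)", "truck_at(t3,portB)"]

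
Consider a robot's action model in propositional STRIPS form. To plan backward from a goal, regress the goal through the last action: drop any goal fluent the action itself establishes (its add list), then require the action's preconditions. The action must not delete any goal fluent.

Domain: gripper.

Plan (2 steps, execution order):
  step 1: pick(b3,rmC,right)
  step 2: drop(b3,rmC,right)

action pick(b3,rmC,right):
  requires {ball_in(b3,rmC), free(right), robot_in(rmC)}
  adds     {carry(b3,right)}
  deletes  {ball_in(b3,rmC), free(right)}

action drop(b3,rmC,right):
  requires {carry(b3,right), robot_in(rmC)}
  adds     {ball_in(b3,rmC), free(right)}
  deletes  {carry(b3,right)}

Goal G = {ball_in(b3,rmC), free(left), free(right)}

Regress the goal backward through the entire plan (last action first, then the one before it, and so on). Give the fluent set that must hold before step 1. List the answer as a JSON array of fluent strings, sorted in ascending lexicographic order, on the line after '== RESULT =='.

Work backward from the goal:
  through step 2 (drop(b3,rmC,right)): drop {ball_in(b3,rmC), free(right)}, keep {free(left)}, require {carry(b3,right), robot_in(rmC)}
    → {carry(b3,right), free(left), robot_in(rmC)}
  through step 1 (pick(b3,rmC,right)): drop {carry(b3,right)}, keep {free(left), robot_in(rmC)}, require {ball_in(b3,rmC), free(right), robot_in(rmC)}
    → {ball_in(b3,rmC), free(left), free(right), robot_in(rmC)}

== RESULT ==
["ball_in(b3,rmC)", "free(left)", "free(right)", "robot_in(rmC)"]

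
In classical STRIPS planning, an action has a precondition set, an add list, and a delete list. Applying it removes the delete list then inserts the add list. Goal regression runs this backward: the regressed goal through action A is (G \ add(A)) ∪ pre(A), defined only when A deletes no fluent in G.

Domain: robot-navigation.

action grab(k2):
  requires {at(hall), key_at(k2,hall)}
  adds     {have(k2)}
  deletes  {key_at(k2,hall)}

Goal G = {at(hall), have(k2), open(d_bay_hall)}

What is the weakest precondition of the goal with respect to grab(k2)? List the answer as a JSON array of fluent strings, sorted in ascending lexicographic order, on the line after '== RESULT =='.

Compute (G \ add) ∪ pre:
  G ∩ del = {}  (empty — regression defined)
  G \ add = {at(hall), have(k2), open(d_bay_hall)} \ {have(k2)} = {at(hall), open(d_bay_hall)}
  ∪ pre   = {at(hall), open(d_bay_hall)} ∪ {at(hall), key_at(k2,hall)}
          = {at(hall), key_at(k2,hall), open(d_bay_hall)}

== RESULT ==
["at(hall)", "key_at(k2,hall)", "open(d_bay_hall)"]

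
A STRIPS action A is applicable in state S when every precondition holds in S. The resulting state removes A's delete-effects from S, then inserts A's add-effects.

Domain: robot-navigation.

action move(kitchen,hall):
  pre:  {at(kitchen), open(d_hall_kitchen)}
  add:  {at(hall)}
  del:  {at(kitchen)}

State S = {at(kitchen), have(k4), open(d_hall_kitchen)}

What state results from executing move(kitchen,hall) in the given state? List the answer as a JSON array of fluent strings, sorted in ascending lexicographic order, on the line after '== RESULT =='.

Progress:
  pre ⊆ S: {at(kitchen), open(d_hall_kitchen)} ⊆ S  — applicable
  S \ del = {have(k4), open(d_hall_kitchen)}
  ∪ add   = {at(hall), have(k4), open(d_hall_kitchen)}

== RESULT ==
["at(hall)", "have(k4)", "open(d_hall_kitchen)"]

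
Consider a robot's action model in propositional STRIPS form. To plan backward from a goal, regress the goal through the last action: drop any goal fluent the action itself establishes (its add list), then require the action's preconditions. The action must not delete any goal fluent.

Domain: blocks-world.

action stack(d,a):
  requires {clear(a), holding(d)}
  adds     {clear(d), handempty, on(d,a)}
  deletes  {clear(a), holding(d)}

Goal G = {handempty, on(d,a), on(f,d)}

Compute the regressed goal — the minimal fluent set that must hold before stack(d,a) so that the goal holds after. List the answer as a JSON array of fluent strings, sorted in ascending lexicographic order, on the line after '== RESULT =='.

Regress:
  G ∩ del = {}  (empty — regression defined)
  G \ add = {handempty, on(d,a), on(f,d)} \ {clear(d), handempty, on(d,a)} = {on(f,d)}
  ∪ pre   = {on(f,d)} ∪ {clear(a), holding(d)}
          = {clear(a), holding(d), on(f,d)}

== RESULT ==
["clear(a)", "holding(d)", "on(f,d)"]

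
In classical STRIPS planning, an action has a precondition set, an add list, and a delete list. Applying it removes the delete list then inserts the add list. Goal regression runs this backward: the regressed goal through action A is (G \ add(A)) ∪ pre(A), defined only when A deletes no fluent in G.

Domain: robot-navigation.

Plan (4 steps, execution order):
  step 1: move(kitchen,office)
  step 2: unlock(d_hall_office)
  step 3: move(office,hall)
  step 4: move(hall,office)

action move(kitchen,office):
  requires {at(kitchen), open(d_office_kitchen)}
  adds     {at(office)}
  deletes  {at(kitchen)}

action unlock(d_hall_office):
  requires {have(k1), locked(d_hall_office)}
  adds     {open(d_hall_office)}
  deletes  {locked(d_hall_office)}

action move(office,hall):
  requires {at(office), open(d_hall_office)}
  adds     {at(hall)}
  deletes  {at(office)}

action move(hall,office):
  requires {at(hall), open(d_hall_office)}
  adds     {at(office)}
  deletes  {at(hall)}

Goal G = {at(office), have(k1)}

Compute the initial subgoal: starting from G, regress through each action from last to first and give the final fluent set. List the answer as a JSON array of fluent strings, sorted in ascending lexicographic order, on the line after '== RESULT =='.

Work backward from the goal:
  through step 4 (move(hall,office)): drop {at(office)}, keep {have(k1)}, require {at(hall), open(d_hall_office)}
    → {at(hall), have(k1), open(d_hall_office)}
  through step 3 (move(office,hall)): drop {at(hall)}, keep {have(k1), open(d_hall_office)}, require {at(office), open(d_hall_office)}
    → {at(office), have(k1), open(d_hall_office)}
  through step 2 (unlock(d_hall_office)): drop {open(d_hall_office)}, keep {at(office), have(k1)}, require {have(k1), locked(d_hall_office)}
    → {at(office), have(k1), locked(d_hall_office)}
  through step 1 (move(kitchen,office)): drop {at(office)}, keep {have(k1), locked(d_hall_office)}, require {at(kitchen), open(d_office_kitchen)}
    → {at(kitchen), have(k1), locked(d_hall_office), open(d_office_kitchen)}

== RESULT ==
["at(kitchen)", "have(k1)", "locked(d_hall_office)", "open(d_office_kitchen)"]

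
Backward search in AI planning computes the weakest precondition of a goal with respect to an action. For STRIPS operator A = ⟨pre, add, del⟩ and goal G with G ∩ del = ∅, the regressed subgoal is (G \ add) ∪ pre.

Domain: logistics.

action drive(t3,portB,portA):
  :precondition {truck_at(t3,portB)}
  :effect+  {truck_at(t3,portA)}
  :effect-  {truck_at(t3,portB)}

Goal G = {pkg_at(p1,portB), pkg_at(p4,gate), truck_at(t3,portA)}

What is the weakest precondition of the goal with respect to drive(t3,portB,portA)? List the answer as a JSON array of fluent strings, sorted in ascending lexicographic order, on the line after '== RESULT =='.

Compute (G \ add) ∪ pre:
  G ∩ del = {}  (empty — regression defined)
  G \ add = {pkg_at(p1,portB), pkg_at(p4,gate), truck_at(t3,portA)} \ {truck_at(t3,portA)} = {pkg_at(p1,portB), pkg_at(p4,gate)}
  ∪ pre   = {pkg_at(p1,portB), pkg_at(p4,gate)} ∪ {truck_at(t3,portB)}
          = {pkg_at(p1,portB), pkg_at(p4,gate), truck_at(t3,portB)}

== RESULT ==
["pkg_at(p1,portB)", "pkg_at(p4,gate)", "truck_at(t3,portB)"]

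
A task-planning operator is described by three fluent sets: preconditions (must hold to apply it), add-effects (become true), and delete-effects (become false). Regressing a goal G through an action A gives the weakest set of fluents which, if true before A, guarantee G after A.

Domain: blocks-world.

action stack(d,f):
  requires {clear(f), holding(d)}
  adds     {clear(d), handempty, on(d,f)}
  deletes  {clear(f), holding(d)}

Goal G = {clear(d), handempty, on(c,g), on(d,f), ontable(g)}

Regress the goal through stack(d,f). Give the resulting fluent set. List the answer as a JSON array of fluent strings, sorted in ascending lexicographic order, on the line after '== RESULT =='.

Regress:
  G ∩ del = {}  (empty — regression defined)
  G \ add = {clear(d), handempty, on(c,g), on(d,f), ontable(g)} \ {clear(d), handempty, on(d,f)} = {on(c,g), ontable(g)}
  ∪ pre   = {on(c,g), ontable(g)} ∪ {clear(f), holding(d)}
          = {clear(f), holding(d), on(c,g), ontable(g)}

== RESULT ==
["clear(f)", "holding(d)", "on(c,g)", "ontable(g)"]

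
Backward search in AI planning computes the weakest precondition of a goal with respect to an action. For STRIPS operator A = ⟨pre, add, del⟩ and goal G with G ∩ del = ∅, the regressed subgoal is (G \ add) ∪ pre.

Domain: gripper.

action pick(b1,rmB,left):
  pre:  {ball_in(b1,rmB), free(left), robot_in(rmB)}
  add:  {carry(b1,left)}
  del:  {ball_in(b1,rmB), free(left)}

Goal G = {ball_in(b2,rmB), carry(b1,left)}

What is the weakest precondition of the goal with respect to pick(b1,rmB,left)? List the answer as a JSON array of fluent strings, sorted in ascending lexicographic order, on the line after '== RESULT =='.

Regress:
  G ∩ del = {}  (empty — regression defined)
  G \ add = {ball_in(b2,rmB), carry(b1,left)} \ {carry(b1,left)} = {ball_in(b2,rmB)}
  ∪ pre   = {ball_in(b2,rmB)} ∪ {ball_in(b1,rmB), free(left), robot_in(rmB)}
          = {ball_in(b1,rmB), ball_in(b2,rmB), free(left), robot_in(rmB)}

== RESULT ==
["ball_in(b1,rmB)", "ball_in(b2,rmB)", "free(left)", "robot_in(rmB)"]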